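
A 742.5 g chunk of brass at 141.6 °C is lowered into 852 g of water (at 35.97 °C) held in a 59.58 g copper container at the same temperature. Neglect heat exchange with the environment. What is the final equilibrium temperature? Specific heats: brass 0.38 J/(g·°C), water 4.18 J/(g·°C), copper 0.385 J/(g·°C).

Let T be the final temperature. ΣQ_i = 0:
742.5×0.38×(T − 141.6) + 852×4.18×(T − 35.97) + 59.58×0.385×(T − 35.97) = 0
3866.4 T = 168880
T ≈ 43.68 °C

T_f ≈ 43.7 °C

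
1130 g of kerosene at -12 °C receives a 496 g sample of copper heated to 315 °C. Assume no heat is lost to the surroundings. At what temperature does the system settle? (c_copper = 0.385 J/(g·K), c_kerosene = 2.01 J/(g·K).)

T_f ≈ 13.4 °C

Energy conservation, ΣQ = 0:
496·0.385·(T − 315) + 1130·2.01·(T − (-12)) = 0
190.96(T − 315) + 2271.3(T − (-12)) = 0
2462.3 T = 32897
T = 32897 / 2462.3 = 13.4 °C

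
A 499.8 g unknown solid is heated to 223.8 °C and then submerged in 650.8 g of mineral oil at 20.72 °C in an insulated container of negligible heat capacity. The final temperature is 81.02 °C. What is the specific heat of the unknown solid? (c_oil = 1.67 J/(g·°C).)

c ≈ 0.918 J/(g·°C)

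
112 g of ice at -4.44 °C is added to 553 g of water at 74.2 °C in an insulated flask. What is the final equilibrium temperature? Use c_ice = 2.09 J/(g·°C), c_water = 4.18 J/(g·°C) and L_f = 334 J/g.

Setting the total heat transfer to zero:
warm ice to 0 °C: 112×2.09×(0 − (-4.44)) = 1039.3
  fusion: m_ice L_f = 112×334 = 37408
  meltwater 0→T: 112×4.18×T = 468.16 T
  water cools: 553×4.18×(T − 74.2) = 2311.5(T − 74.2)
2779.7 T = 171516 − 38447 = 133069
T ≈ 47.87 °C (positive, so assuming full melt was valid).

T_f ≈ 47.9 °C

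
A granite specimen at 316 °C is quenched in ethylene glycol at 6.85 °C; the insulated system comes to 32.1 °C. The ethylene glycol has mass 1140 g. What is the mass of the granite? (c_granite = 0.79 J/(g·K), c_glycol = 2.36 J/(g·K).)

m ≈ 303 g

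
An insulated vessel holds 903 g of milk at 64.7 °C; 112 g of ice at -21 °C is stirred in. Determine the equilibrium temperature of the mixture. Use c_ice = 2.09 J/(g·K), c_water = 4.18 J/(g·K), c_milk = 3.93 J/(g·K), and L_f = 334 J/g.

T_f ≈ 46.6 °C

Heat gained plus heat lost sum to zero:
ice -21→0 °C: 112·2.09·21 = 4915.7
  fusion: m_ice L_f = 112·334 = 37408
  meltwater 0→T: 112·4.18·T = 468.16 T
  milk: 3548.8(T − 64.7)
4016.9 T = 229607 − 42324 = 187283
T ≈ 46.62 °C (positive, so assuming full melt was valid).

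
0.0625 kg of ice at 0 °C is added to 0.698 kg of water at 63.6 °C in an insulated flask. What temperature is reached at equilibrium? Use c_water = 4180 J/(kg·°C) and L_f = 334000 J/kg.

T_f ≈ 51.8 °C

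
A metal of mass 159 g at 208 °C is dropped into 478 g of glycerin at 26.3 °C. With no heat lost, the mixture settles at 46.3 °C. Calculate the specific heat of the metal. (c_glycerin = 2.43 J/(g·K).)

c ≈ 0.904 J/(g·K)

Energy conservation, ΣQ = 0:
159×c×(46.3 − 208) + 478×2.43×(46.3 − 26.3) = 0
-25710 c = -23231
c = -23231/-25710 ≈ 0.9036 J/(g·K)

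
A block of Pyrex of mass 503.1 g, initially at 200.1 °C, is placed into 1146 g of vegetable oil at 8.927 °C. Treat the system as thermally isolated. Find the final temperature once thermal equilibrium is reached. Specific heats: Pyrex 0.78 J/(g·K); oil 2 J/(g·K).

Setting the total heat transfer to zero:
503.1*0.78*(T − 200.1) + 1146*2*(T − 8.927) = 0
392.42(T − 200.1) + 2292(T − 8.927) = 0
2684.4 T = 98984
T = 98984/2684.4 ≈ 36.87 °C

T_f ≈ 36.9 °C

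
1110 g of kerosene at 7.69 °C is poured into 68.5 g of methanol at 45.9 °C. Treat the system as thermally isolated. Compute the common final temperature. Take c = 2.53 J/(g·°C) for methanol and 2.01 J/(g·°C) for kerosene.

With ΣQ=0 the equilibrium temperature is the m·c-weighted mean:
T_f = (173.3·45.9 + 2231.1·7.69) / (173.3 + 2231.1)
    = 25112 / 2404.4 ≈ 10.44 °C

T_f ≈ 10.4 °C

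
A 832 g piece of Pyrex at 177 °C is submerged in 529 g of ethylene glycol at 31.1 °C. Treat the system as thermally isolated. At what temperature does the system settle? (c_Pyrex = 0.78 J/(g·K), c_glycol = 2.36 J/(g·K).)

T_f ≈ 81.0 °C

|Q_Pyrex| = |Q_glycol|:
832×0.78×(177 − T) = 529×2.36×(T − 31.1)
648.96(177 − T) = 1248.4(T − 31.1)
1897.4 T = 153692  ⇒  T ≈ 81.00 °C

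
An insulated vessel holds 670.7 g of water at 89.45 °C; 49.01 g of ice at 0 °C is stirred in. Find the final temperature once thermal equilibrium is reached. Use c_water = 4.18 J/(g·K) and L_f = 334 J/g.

T_f ≈ 77.9 °C

Energy conservation, ΣQ = 0:
melt ice: 49.01·334 = 16369; meltwater 0→T: 49.01·4.18·T = 204.86 T; water cools: 670.7·4.18·(T − 89.45) = 2803.5(T − 89.45)
3008.4 T = 250775 − 16369 = 234406
T ≈ 77.92 °C — above 0 °C, consistent with complete melting.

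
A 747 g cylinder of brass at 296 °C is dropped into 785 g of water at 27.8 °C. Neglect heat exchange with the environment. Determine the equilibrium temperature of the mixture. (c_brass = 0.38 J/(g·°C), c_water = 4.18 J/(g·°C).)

With ΣQ=0 the equilibrium temperature is the m·c-weighted mean:
T_f = (283.86×296 + 3281.3×27.8) / (283.86 + 3281.3)
    = 175243 / 3565.2 ≈ 49.15 °C

T_f ≈ 49.2 °C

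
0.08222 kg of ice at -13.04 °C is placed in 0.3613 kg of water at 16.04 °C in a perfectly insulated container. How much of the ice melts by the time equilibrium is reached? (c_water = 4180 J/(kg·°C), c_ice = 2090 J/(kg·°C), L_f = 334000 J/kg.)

Cooling the water to 0 °C releases 0.3613×4180×16.04 = 24224 J.
Warming the ice to 0 °C takes 0.08222×2090×13.04 = 2240.8 J, leaving 21983 J for melting.
Fully melting the ice requires m_ice L_f = 0.08222×334000 = 27461 J.
21983 J < 27461 J, so only part of the ice melts and the system sits at 0 °C.
m_melted×334000 = 21983  ⇒  m_melted ≈ 0.06582 kg.

m_melted ≈ 0.0658 kg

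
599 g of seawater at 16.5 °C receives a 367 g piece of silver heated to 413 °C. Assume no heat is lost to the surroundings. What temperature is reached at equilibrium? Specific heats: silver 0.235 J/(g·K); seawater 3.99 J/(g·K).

T_f ≈ 30.3 °C

T_f is the heat-capacity-weighted average of the initial temperatures:
T_f = (86.24*413 + 2390*16.5) / (86.24 + 2390)
    = 75054 / 2476.3 ≈ 30.31 °C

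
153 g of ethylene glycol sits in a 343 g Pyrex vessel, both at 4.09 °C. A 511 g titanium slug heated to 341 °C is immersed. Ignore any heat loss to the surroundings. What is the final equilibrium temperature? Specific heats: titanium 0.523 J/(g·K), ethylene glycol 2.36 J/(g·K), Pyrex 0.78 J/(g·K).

T_f ≈ 104.6 °C

Heat gained plus heat lost sum to zero:
511*0.523*(T − 341) + 153*2.36*(T − 4.09) + 343*0.78*(T − 4.09) = 0
267.25(T − 341) + 361.08(T − 4.09) + 267.54(T − 4.09) = 0
895.87 T = 93704
T = 93704 / 895.87 = 105 °C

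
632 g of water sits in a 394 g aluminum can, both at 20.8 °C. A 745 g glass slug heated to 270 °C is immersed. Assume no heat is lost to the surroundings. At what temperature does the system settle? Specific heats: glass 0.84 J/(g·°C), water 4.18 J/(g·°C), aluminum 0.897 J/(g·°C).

T_f = Σ m_i c_i T_i / Σ m_i c_i:
T_f = (625.8·270 + 2641.8·20.8 + 353.42·20.8) / (625.8 + 2641.8 + 353.42)
    = 231266 / 3621 ≈ 63.87 °C

T_f ≈ 63.9 °C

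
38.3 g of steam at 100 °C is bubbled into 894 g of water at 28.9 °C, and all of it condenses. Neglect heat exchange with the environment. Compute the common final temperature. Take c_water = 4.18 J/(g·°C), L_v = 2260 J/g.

Energy balance with sensible and latent terms:
condense steam: −38.3×2260 = −86558
  condensate cools 100→T: 38.3×4.18×(T − 100) = 160.09(T − 100)
  original water: 3736.9(T − 28.9)
3897 T = 86558 + 16009 + 107997 = 210564
T ≈ 54.03 °C (< 100 °C, so full condensation is consistent).

T_f ≈ 54.0 °C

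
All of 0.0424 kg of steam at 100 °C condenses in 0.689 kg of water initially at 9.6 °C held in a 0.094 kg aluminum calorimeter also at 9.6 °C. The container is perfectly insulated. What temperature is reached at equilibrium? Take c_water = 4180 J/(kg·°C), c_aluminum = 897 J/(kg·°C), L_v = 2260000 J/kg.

T_f ≈ 45.2 °C

Energy balance with sensible and latent terms:
latent heat released on condensation: 0.0424×2260000 = 95824
  condensed water 100 °C→T: 177.23(T − 100)
  water warms: 0.689×4180×(T − 9.6) = 2880(T − 9.6)
  aluminum cup: 0.094×897×(T − 9.6) = 84.32(T − 9.6)
3141.6 T = 95824 + 17723 + 28458 = 142005
T ≈ 45.20 °C (< 100 °C, so full condensation is consistent).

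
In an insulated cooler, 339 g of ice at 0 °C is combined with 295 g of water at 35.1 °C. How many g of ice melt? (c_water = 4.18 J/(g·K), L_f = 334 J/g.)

m_melted ≈ 130 g

Water can give up m c ΔT = 295·4.18·35.1 = 43282 J before reaching 0 °C.
Fully melting the ice requires m_ice L_f = 339·334 = 113226 J.
Since 43282 < 113226 J, not all the ice melts; equilibrium is at 0 °C.
m_melted·334 = 43282  ⇒  m_melted ≈ 129.6 g.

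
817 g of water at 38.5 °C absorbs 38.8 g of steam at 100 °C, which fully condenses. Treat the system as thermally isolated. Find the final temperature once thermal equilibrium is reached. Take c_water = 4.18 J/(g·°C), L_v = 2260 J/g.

T_f ≈ 65.8 °C

Setting the total heat transfer to zero:
steam→water at 100 °C releases m L_v = 38.8·2260 = 87688
  condensate cools 100→T: 38.8·4.18·(T − 100) = 162.18(T − 100)
  original water: 3415.1(T − 38.5)
3577.2 T = 87688 + 16218 + 131480 = 235386
T ≈ 65.80 °C, under the boiling point, so the assumption holds.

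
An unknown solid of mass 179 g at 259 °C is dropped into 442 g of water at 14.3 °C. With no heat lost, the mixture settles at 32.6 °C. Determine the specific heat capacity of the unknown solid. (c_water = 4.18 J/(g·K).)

c ≈ 0.834 J/(g·K)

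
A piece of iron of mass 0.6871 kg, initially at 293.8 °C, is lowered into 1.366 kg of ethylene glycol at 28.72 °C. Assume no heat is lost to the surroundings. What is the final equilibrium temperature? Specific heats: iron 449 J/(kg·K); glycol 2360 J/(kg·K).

T_f ≈ 51.9 °C

|Q_iron| = |Q_glycol|:
0.6871·449·(293.8 − T) = 1.366·2360·(T − 28.72)
308.51(293.8 − T) = 3223.8(T − 28.72)
3532.3 T = 183226  ⇒  T ≈ 51.87 °C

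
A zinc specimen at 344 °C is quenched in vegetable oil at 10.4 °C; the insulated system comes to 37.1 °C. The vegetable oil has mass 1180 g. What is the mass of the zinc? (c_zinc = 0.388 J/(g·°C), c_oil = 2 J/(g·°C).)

Heat lost by the zinc = heat gained by the oil:
m·0.388·(344 − 37.1) = 1180·2·(37.1 − 10.4)
119.08 m = 63012  ⇒  m ≈ 529.2 g

m ≈ 529 g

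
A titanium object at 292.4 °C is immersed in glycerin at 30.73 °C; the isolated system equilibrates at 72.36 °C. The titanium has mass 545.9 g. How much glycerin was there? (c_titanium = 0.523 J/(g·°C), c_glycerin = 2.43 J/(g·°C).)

Conservation of energy gives ΣQ = 0:
545.9×0.523×(72.36 − 292.4) + m×2.43×(72.36 − 30.73) = 0
101.16 m = 62823
m = 62823/101.16 ≈ 621 g

m ≈ 621 g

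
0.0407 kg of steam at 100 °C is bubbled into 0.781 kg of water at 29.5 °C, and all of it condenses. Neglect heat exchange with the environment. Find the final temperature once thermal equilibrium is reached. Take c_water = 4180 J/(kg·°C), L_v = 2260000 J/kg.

T_f ≈ 59.8 °C

Energy conservation, ΣQ = 0:
steam→water at 100 °C releases m L_v = 0.0407·2260000 = 91982
  condensed water 100 °C→T: 170.13(T − 100)
  water warms: 0.781·4180·(T − 29.5) = 3264.6(T − 29.5)
3434.7 T = 91982 + 17013 + 96305 = 205300
T ≈ 59.77 °C, under the boiling point, so the assumption holds.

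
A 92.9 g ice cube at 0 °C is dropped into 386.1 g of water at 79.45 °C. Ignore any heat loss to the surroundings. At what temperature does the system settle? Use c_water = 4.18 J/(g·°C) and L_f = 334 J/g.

Conservation of energy gives ΣQ = 0:
fusion: m_ice L_f = 92.9·334 = 31029
  warm the meltwater: 388.32 T
  water cools: 386.1·4.18·(T − 79.45) = 1613.9(T − 79.45)
2002.2 T = 128224 − 31029 = 97196
T ≈ 48.54 °C (positive, so assuming full melt was valid).

T_f ≈ 48.5 °C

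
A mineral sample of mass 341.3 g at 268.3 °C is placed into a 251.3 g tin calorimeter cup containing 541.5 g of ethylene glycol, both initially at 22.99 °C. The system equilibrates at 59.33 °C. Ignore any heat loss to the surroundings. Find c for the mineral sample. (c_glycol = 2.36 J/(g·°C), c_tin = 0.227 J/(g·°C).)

c ≈ 0.68 J/(g·°C)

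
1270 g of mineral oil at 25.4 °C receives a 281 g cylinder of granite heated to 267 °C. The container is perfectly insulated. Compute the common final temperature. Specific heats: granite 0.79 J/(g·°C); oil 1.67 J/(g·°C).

T_f ≈ 48.3 °C

Set heat shed by the hot body equal to heat absorbed by the cold body:
281×0.79×(267 − T) = 1270×1.67×(T − 25.4)
221.99(267 − T) = 2120.9(T − 25.4)
2342.9 T = 113142  ⇒  T ≈ 48.29 °C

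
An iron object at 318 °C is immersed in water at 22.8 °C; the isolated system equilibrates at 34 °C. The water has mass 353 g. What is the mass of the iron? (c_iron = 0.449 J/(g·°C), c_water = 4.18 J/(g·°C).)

Energy conservation, ΣQ = 0:
m×0.449×(34 − 318) + 353×4.18×(34 − 22.8) = 0
-127.52 m = -16526
m = -16526/-127.52 ≈ 129.6 g

m ≈ 130 g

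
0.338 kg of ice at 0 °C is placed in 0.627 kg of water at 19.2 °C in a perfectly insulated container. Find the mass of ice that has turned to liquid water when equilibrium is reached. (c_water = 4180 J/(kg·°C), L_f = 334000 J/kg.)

m_melted ≈ 0.151 kg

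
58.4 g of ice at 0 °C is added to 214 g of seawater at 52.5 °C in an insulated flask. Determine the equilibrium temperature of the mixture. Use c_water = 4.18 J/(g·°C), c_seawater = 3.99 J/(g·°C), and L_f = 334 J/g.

T_f ≈ 23.1 °C

Let T be the final temperature. ΣQ_i = 0:
latent heat to melt: 58.4×334 = 19506; warm the meltwater: 244.11 T; seawater cools: 214×3.99×(T − 52.5) = 853.86(T − 52.5)
1098 T = 44828 − 19506 = 25322
T ≈ 23.06 °C — above 0 °C, consistent with complete melting.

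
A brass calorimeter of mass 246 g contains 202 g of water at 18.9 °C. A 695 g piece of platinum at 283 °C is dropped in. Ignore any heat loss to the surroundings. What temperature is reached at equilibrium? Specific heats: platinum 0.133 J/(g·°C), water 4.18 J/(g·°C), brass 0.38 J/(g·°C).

T_f ≈ 42.6 °C

Heat gained plus heat lost sum to zero:
695·0.133·(T − 283) + 202·4.18·(T − 18.9) + 246·0.38·(T − 18.9) = 0
92.44(T − 283) + 844.36(T − 18.9) + 93.48(T − 18.9) = 0
1030.3 T = 43884
T ≈ 42.59 °C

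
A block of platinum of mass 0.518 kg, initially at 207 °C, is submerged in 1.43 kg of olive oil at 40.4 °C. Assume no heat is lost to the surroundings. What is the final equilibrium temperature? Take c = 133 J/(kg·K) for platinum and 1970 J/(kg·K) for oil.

|Q_platinum| = |Q_oil|:
0.518×133×(207 − T) = 1.43×1970×(T − 40.4)
68.89(207 − T) = 2817.1(T − 40.4)
2886 T = 128072  ⇒  T ≈ 44.38 °C

T_f ≈ 44.4 °C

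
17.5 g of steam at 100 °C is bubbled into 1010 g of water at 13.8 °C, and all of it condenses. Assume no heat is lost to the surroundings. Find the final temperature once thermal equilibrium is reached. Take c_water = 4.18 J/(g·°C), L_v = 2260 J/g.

Setting the total heat transfer to zero:
latent heat released on condensation: 17.5·2260 = 39550; condensate cools 100→T: 17.5·4.18·(T − 100) = 73.15(T − 100); original water: 4221.8(T − 13.8)
4294.9 T = 39550 + 7315 + 58261 = 105126
T ≈ 24.48 °C — below 100 °C, confirming all the steam condensed.

T_f ≈ 24.5 °C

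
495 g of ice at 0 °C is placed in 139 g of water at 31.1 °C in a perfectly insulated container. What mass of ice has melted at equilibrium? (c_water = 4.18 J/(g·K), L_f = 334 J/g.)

Water can give up m c ΔT = 139×4.18×31.1 = 18070 J before reaching 0 °C.
To melt every bit of ice: 495×334 = 165330 J.
That's not enough to melt it all — equilibrium is at 0 °C with ice remaining.
Mass melted = 18070/334 ≈ 54.1 g.

m_melted ≈ 54.1 g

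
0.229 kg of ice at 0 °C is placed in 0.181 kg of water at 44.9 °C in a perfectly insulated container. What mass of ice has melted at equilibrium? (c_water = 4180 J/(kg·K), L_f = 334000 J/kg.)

m_melted ≈ 0.102 kg

Heat available from the water dropping to 0 °C: 0.181·4180·44.9 = 33970 J.
Fully melting the ice requires m_ice L_f = 0.229·334000 = 76486 J.
Since 33970 < 76486 J, not all the ice melts; equilibrium is at 0 °C.
m_melted·334000 = 33970  ⇒  m_melted ≈ 0.1017 kg.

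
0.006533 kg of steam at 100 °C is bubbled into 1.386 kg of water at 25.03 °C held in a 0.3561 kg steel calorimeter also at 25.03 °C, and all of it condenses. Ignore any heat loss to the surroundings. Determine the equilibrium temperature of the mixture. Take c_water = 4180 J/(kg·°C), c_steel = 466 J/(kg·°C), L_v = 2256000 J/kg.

Net heat exchanged in the isolated system is zero:
latent heat released on condensation: 0.006533×2256000 = 14738; condensed water 100 °C→T: 27.31(T − 100); water warms: 1.386×4180×(T − 25.03) = 5793.5(T − 25.03); cup: 165.94(T − 25.03)
5986.7 T = 14738 + 2730.8 + 149164 = 166634
T ≈ 27.83 °C (< 100 °C, so full condensation is consistent).

T_f ≈ 27.8 °C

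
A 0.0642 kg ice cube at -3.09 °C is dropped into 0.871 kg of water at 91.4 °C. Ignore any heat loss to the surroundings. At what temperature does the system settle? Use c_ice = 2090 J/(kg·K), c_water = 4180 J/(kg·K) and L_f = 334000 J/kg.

T_f ≈ 79.5 °C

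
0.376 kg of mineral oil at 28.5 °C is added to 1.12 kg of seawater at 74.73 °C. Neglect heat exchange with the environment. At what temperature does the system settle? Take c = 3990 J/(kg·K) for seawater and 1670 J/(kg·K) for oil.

T_f ≈ 69.0 °C

With ΣQ=0 the equilibrium temperature is the m·c-weighted mean:
T_f = (4468.8*74.73 + 627.92*28.5) / (4468.8 + 627.92)
    = 351849 / 5096.7 ≈ 69.03 °C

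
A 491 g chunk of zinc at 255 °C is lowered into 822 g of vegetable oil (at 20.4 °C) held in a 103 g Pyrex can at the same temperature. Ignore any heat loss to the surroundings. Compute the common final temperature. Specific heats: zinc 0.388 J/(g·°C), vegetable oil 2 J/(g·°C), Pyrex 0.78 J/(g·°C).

Heat gained plus heat lost sum to zero:
491*0.388*(T − 255) + 822*2*(T − 20.4) + 103*0.78*(T − 20.4) = 0
190.51(T − 255) + 1644(T − 20.4) + 80.34(T − 20.4) = 0
(190.51 + 1644 + 80.34) T = 190.51*255 + 1644*20.4 + 80.34*20.4
T ≈ 43.74 °C

T_f ≈ 43.7 °C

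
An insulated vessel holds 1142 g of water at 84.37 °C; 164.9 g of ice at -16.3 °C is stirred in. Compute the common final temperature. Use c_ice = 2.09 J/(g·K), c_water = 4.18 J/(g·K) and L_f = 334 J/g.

T_f ≈ 62.6 °C

Sum of m c ΔT and latent-heat terms is zero:
warm ice to 0 °C: 164.9·2.09·(0 − (-16.3)) = 5617.6
  melt ice: 164.9·334 = 55077
  warm the meltwater: 689.28 T
  water: 4773.6(T − 84.37)
5462.8 T = 402745 − 60694 = 342051
T ≈ 62.61 °C (positive, so assuming full melt was valid).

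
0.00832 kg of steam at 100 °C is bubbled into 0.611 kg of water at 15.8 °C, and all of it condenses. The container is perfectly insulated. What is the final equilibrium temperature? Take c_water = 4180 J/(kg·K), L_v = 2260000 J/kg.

Setting the total heat transfer to zero:
steam→water at 100 °C releases m L_v = 0.00832×2260000 = 18803; condensed water 100 °C→T: 34.78(T − 100); water warms: 0.611×4180×(T − 15.8) = 2554(T − 15.8)
2588.8 T = 18803 + 3477.8 + 40353 = 62634
T ≈ 24.19 °C, under the boiling point, so the assumption holds.

T_f ≈ 24.2 °C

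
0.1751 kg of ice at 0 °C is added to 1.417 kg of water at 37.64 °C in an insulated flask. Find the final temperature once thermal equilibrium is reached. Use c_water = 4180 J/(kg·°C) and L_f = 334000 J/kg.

T_f ≈ 24.7 °C

Net heat exchanged in the isolated system is zero:
fusion: m_ice L_f = 0.1751×334000 = 58483
  meltwater 0→T: 0.1751×4180×T = 731.92 T
  water: 5923.1(T − 37.64)
6655 T = 222944 − 58483 = 164461
T ≈ 24.71 °C — above 0 °C, consistent with complete melting.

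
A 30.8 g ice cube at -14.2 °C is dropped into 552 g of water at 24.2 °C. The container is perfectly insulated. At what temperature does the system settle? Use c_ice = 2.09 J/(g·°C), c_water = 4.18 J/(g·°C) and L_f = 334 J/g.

Taking heat into each body as positive, Σ m c ΔT = 0:
ice -14.2→0 °C: 30.8·2.09·14.2 = 914.08
  melt ice: 30.8·334 = 10287
  meltwater 0→T: 30.8·4.18·T = 128.74 T
  water: 2307.4(T − 24.2)
2436.1 T = 55838 − 11201 = 44637
T ≈ 18.32 °C — above 0 °C, consistent with complete melting.

T_f ≈ 18.3 °C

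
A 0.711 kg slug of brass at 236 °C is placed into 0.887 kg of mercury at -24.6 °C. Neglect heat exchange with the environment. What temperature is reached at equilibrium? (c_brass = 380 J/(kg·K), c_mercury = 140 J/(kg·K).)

T_f ≈ 153.9 °C

T_f = Σ m_i c_i T_i / Σ m_i c_i:
T_f = (270.18·236 + 124.18·(-24.6)) / (270.18 + 124.18)
    = 60708 / 394.36 ≈ 153.94 °C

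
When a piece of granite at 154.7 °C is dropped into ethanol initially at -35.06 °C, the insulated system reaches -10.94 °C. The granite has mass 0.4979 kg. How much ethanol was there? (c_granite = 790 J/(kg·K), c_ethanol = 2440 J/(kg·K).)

Let T be the final temperature. ΣQ_i = 0:
0.4979×790×(-10.94 − 154.7) + m×2440×(-10.94 − (-35.06)) = 0
58853 m = 65153
m = 65153/58853 ≈ 1.107 kg

m ≈ 1.11 kg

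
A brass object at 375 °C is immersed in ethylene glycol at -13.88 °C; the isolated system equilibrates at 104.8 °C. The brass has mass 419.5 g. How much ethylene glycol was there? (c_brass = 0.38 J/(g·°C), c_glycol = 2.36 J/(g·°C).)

|Q_brass| = |Q_glycol|:
419.5×0.38×(375 − 104.8) = m×2.36×(104.8 − (-13.88))
280.08 m = 43073  ⇒  m ≈ 153.8 g

m ≈ 154 g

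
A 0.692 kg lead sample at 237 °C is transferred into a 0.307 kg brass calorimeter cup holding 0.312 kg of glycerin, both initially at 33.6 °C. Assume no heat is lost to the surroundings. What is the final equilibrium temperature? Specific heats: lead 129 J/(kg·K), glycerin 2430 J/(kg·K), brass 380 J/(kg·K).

T_f ≈ 52.4 °C

T_f = Σ m_i c_i T_i / Σ m_i c_i:
T_f = (89.27*237 + 758.16*33.6 + 116.66*33.6) / (89.27 + 758.16 + 116.66)
    = 50550 / 964.09 ≈ 52.43 °C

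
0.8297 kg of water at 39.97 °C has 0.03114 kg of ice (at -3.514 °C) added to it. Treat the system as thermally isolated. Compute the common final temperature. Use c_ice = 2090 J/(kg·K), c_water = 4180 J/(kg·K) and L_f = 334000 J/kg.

Setting the total heat transfer to zero:
ice -3.514→0 °C: 0.03114·2090·3.514 = 228.7
  latent heat to melt: 0.03114·334000 = 10401
  meltwater 0→T: 0.03114·4180·T = 130.17 T
  water: 3468.1(T − 39.97)
3598.3 T = 138622 − 10629 = 127992
T ≈ 35.57 °C — above 0 °C, consistent with complete melting.

T_f ≈ 35.6 °C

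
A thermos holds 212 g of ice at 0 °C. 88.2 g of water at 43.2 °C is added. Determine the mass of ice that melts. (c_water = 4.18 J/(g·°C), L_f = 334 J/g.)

Water can give up m c ΔT = 88.2·4.18·43.2 = 15927 J before reaching 0 °C.
Melting all 212 g of ice would need 212·334 = 70808 J.
That's not enough to melt it all — equilibrium is at 0 °C with ice remaining.
m_melted·334 = 15927  ⇒  m_melted ≈ 47.69 g.

m_melted ≈ 47.7 g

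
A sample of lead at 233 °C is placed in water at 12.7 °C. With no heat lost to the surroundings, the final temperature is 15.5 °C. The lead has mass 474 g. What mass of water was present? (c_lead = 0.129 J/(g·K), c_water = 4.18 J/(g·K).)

Energy conservation, ΣQ = 0:
474×0.129×(15.5 − 233) + m×4.18×(15.5 − 12.7) = 0
11.7 m = 13299
m = 13299/11.7 ≈ 1136 g

m ≈ 1140 g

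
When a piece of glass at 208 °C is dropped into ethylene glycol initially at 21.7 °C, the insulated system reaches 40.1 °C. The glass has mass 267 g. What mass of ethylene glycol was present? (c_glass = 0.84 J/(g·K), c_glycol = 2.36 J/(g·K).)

Net heat exchanged in the isolated system is zero:
267×0.84×(40.1 − 208) + m×2.36×(40.1 − 21.7) = 0
43.42 m = 37657
m = 37657/43.42 ≈ 867.2 g

m ≈ 867 g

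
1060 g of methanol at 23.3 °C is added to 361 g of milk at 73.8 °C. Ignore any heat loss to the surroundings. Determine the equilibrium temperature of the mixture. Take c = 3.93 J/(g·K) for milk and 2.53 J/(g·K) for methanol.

T_f ≈ 40.8 °C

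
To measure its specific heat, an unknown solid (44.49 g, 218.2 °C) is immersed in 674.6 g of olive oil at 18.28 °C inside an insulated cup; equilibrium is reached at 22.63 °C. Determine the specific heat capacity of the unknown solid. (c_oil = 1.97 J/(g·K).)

c ≈ 0.664 J/(g·K)

m_s c (T_s − T_f) = m_oil c_oil (T_f − T_0):
44.49×c×(218.2 − 22.63) = 674.6×1.97×(22.63 − 18.28)
8700.9 c = 5781  ⇒  c ≈ 0.6644 J/(g·K)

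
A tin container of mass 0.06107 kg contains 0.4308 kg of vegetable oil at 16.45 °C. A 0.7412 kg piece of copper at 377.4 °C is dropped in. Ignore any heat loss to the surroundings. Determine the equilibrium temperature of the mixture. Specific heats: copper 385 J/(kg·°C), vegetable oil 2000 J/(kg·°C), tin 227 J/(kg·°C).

T_f = Σ m_i c_i T_i / Σ m_i c_i:
T_f = (285.36×377.4 + 861.6×16.45 + 13.86×16.45) / (285.36 + 861.6 + 13.86)
    = 122097 / 1160.8 ≈ 105.18 °C

T_f ≈ 105.2 °C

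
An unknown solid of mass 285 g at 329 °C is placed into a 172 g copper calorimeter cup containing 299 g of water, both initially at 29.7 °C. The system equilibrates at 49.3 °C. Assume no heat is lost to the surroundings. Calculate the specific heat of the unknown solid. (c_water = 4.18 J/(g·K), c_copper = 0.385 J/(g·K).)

c ≈ 0.324 J/(g·K)

Energy conservation, ΣQ = 0:
285·c·(49.3 − 329) + 299·4.18·(49.3 − 29.7) + 172·0.385·(49.3 − 29.7) = 0
-79714 c = -25794
c = -25794/-79714 ≈ 0.3236 J/(g·K)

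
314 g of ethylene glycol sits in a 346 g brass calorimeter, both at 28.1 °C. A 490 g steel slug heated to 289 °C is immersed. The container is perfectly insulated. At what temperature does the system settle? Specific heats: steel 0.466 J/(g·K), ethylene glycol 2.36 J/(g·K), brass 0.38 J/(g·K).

T_f ≈ 82.2 °C

T_f = Σ m_i c_i T_i / Σ m_i c_i:
T_f = (228.34·289 + 741.04·28.1 + 131.48·28.1) / (228.34 + 741.04 + 131.48)
    = 90508 / 1100.9 ≈ 82.22 °C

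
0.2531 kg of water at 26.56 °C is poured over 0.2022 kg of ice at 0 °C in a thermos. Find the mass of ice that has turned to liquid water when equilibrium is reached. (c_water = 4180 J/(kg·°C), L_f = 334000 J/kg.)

Cooling the water to 0 °C releases 0.2531·4180·26.56 = 28099 J.
To melt every bit of ice: 0.2022·334000 = 67535 J.
28099 J < 67535 J, so only part of the ice melts and the system sits at 0 °C.
m_melt = 28099 / L_f = 0.08413 kg.

m_melted ≈ 0.0841 kg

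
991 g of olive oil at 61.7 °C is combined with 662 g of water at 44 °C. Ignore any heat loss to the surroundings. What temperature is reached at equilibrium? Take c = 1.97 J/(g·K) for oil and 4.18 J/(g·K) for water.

T_f is the heat-capacity-weighted average of the initial temperatures:
T_f = (1952.3×61.7 + 2767.2×44) / (1952.3 + 2767.2)
    = 242210 / 4719.4 ≈ 51.32 °C

T_f ≈ 51.3 °C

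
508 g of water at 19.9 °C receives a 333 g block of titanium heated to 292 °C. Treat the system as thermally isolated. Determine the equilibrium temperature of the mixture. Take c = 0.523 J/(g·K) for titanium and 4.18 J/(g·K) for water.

T_f ≈ 40.5 °C

Taking heat into each body as positive, Σ m c ΔT = 0:
333*0.523*(T − 292) + 508*4.18*(T − 19.9) = 0
174.16(T − 292) + 2123.4(T − 19.9) = 0
2297.6 T = 93111
T = 93111/2297.6 ≈ 40.53 °C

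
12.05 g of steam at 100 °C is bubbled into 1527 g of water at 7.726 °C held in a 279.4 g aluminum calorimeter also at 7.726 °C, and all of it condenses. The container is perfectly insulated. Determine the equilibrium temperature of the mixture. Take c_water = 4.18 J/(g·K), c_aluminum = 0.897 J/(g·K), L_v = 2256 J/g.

Energy conservation, ΣQ = 0:
latent heat released on condensation: 12.05·2256 = 27185
  condensed water 100 °C→T: 50.37(T − 100)
  water warms: 1527·4.18·(T − 7.726) = 6382.9(T − 7.726)
  aluminum cup: 279.4·0.897·(T − 7.726) = 250.62(T − 7.726)
6683.9 T = 27185 + 5036.9 + 51250 = 83472
T ≈ 12.49 °C — below 100 °C, confirming all the steam condensed.

T_f ≈ 12.5 °C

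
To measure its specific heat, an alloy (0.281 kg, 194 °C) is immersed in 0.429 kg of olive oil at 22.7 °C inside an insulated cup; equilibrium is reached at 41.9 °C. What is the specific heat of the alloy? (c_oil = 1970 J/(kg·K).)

m_s c (T_s − T_f) = m_oil c_oil (T_f − T_0):
0.281×c×(194 − 41.9) = 0.429×1970×(41.9 − 22.7)
42.74 c = 16226  ⇒  c ≈ 379.7 J/(kg·K)

c ≈ 380 J/(kg·K)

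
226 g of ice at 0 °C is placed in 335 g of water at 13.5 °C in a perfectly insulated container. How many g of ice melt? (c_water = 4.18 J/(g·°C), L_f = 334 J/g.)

m_melted ≈ 56.6 g

Heat available from the water dropping to 0 °C: 335·4.18·13.5 = 18904 J.
Fully melting the ice requires m_ice L_f = 226·334 = 75484 J.
Since 18904 < 75484 J, not all the ice melts; equilibrium is at 0 °C.
Mass melted = 18904/334 ≈ 56.6 g.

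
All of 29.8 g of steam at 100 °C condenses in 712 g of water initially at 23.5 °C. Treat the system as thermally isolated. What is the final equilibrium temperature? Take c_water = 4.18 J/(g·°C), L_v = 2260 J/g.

T_f ≈ 48.3 °C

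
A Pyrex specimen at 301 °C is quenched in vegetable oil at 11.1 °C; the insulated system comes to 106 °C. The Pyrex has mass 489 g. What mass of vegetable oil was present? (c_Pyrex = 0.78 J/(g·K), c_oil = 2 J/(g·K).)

Energy conservation, ΣQ = 0:
489·0.78·(106 − 301) + m·2·(106 − 11.1) = 0
189.8 m = 74377
m = 74377/189.8 ≈ 391.9 g

m ≈ 392 g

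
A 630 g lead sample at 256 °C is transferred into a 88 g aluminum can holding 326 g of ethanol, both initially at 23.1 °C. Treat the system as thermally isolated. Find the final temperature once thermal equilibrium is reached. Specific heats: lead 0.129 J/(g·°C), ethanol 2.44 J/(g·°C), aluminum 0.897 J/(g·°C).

T_f ≈ 42.9 °C

Let T be the final temperature. ΣQ_i = 0:
630*0.129*(T − 256) + 326*2.44*(T − 23.1) + 88*0.897*(T − 23.1) = 0
81.27(T − 256) + 795.44(T − 23.1) + 78.94(T − 23.1) = 0
(81.27 + 795.44 + 78.94) T = 81.27*256 + 795.44*23.1 + 78.94*23.1
T ≈ 42.91 °C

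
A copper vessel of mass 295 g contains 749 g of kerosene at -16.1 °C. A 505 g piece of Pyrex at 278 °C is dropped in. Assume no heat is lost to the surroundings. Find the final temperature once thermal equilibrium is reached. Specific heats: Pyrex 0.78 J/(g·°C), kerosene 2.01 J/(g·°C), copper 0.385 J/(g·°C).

T_f ≈ 41.4 °C

Conservation of energy gives ΣQ = 0:
505·0.78·(T − 278) + 749·2.01·(T − (-16.1)) + 295·0.385·(T − (-16.1)) = 0
393.9(T − 278) + 1505.5(T − (-16.1)) + 113.58(T − (-16.1)) = 0
(393.9 + 1505.5 + 113.58) T = 393.9·278 + 1505.5·(-16.1) + 113.58·(-16.1)
T ≈ 41.45 °C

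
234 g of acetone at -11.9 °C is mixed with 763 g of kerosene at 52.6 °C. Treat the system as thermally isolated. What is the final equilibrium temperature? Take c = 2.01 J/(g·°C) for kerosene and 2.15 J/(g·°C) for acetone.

T_f ≈ 36.7 °C

With ΣQ=0 the equilibrium temperature is the m·c-weighted mean:
T_f = (1533.6×52.6 + 503.1×(-11.9)) / (1533.6 + 503.1)
    = 74682 / 2036.7 ≈ 36.67 °C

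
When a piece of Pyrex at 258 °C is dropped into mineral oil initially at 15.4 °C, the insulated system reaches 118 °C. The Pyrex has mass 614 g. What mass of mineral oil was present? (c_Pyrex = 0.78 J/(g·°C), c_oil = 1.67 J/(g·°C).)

m ≈ 391 g

Taking heat into each body as positive, Σ m c ΔT = 0:
614×0.78×(118 − 258) + m×1.67×(118 − 15.4) = 0
171.34 m = 67049
m = 67049/171.34 ≈ 391.3 g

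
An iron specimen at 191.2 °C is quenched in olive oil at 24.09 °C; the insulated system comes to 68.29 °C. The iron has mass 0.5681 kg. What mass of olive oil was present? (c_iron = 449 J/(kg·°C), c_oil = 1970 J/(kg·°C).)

m ≈ 0.36 kg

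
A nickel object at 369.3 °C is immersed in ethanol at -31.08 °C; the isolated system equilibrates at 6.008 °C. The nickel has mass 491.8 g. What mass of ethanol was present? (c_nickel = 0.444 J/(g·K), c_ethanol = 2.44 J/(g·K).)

Heat gained plus heat lost sum to zero:
491.8×0.444×(6.008 − 369.3) + m×2.44×(6.008 − (-31.08)) = 0
90.49 m = 79328
m = 79328/90.49 ≈ 876.6 g

m ≈ 877 g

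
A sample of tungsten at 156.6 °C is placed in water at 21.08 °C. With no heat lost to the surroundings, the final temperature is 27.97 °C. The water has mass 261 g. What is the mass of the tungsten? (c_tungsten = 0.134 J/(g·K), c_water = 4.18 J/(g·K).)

Heat lost by the tungsten = heat gained by the water:
m×0.134×(156.6 − 27.97) = 261×4.18×(27.97 − 21.08)
17.24 m = 7516.9  ⇒  m ≈ 436.1 g

m ≈ 436 g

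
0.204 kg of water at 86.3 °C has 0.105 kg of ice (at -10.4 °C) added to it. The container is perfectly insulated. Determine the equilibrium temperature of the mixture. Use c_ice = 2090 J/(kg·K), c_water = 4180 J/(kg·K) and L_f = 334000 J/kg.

T_f ≈ 28.1 °C

Let T be the final temperature. ΣQ_i = 0:
warm ice to 0 °C: 0.105·2090·(0 − (-10.4)) = 2282.3; fusion: m_ice L_f = 0.105·334000 = 35070; warm the meltwater: 438.9 T; water: 852.72(T − 86.3)
1291.6 T = 73590 − 37352 = 36237
T ≈ 28.06 °C (positive, so assuming full melt was valid).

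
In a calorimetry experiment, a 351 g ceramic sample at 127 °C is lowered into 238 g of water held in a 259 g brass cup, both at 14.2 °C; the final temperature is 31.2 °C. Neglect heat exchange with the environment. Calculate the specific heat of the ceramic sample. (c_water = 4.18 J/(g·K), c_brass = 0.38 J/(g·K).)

c ≈ 0.553 J/(g·K)

Taking heat into each body as positive, Σ m c ΔT = 0:
351×c×(31.2 − 127) + 238×4.18×(31.2 − 14.2) + 259×0.38×(31.2 − 14.2) = 0
-33626 c = -18585
c = -18585/-33626 ≈ 0.5527 J/(g·K)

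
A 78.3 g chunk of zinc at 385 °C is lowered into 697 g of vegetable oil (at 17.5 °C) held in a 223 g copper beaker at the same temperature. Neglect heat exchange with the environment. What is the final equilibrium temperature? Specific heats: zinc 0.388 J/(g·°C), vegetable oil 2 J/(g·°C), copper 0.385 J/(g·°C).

With ΣQ=0 the equilibrium temperature is the m·c-weighted mean:
T_f = (30.38*385 + 1394*17.5 + 85.86*17.5) / (30.38 + 1394 + 85.86)
    = 37594 / 1510.2 ≈ 24.89 °C

T_f ≈ 24.9 °C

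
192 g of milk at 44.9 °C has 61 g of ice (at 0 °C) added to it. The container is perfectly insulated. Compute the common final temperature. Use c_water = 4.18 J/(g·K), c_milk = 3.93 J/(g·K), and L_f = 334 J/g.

T_f ≈ 13.4 °C

Sum of m c ΔT and latent-heat terms is zero:
latent heat to melt: 61·334 = 20374
  meltwater 0→T: 61·4.18·T = 254.98 T
  milk cools: 192·3.93·(T − 44.9) = 754.56(T − 44.9)
1009.5 T = 33880 − 20374 = 13506
T ≈ 13.38 °C. Since T > 0 °C, the all-ice-melts assumption holds.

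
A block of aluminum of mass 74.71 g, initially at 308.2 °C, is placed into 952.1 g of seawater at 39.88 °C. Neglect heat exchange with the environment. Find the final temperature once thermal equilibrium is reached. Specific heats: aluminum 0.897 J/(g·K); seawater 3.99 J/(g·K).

Heat lost by the aluminum equals heat gained by the seawater:
74.71·0.897·(308.2 − T) = 952.1·3.99·(T − 39.88)
67.01(308.2 − T) = 3798.9(T − 39.88)
3865.9 T = 172153  ⇒  T ≈ 44.53 °C

T_f ≈ 44.5 °C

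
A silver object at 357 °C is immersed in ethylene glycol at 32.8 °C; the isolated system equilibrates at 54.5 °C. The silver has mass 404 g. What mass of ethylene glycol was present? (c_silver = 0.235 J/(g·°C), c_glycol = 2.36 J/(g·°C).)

m ≈ 561 g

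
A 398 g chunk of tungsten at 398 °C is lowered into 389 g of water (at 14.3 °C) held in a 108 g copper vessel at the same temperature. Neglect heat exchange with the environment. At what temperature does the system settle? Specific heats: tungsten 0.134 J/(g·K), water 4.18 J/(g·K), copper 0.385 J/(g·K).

T_f ≈ 26.2 °C

Energy conservation, ΣQ = 0:
398·0.134·(T − 398) + 389·4.18·(T − 14.3) + 108·0.385·(T − 14.3) = 0
(53.33 + 1626 + 41.58) T = 53.33·398 + 1626·14.3 + 41.58·14.3
T = 45073 / 1720.9 = 26.2 °C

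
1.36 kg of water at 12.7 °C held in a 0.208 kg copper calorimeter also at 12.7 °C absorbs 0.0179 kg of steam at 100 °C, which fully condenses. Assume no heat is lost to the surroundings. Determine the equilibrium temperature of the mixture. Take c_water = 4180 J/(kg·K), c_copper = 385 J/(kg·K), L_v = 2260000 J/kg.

T_f ≈ 20.7 °C

Heat gained plus heat lost sum to zero:
steam→water at 100 °C releases m L_v = 0.0179×2260000 = 40454
  condensate cools 100→T: 0.0179×4180×(T − 100) = 74.82(T − 100)
  original water: 5684.8(T − 12.7)
  copper cup: 0.208×385×(T − 12.7) = 80.08(T − 12.7)
5839.7 T = 40454 + 7482.2 + 73214 = 121150
T ≈ 20.75 °C — below 100 °C, confirming all the steam condensed.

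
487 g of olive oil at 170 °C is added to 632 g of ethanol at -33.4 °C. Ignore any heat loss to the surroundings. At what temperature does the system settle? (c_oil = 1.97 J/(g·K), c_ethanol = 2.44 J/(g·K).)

T_f ≈ 44.6 °C

T_f = Σ m_i c_i T_i / Σ m_i c_i:
T_f = (959.39×170 + 1542.1×(-33.4)) / (959.39 + 1542.1)
    = 111591 / 2501.5 ≈ 44.61 °C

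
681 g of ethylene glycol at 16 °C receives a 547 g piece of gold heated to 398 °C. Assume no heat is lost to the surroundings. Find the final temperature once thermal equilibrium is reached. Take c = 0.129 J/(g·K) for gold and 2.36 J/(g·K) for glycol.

T_f ≈ 32.1 °C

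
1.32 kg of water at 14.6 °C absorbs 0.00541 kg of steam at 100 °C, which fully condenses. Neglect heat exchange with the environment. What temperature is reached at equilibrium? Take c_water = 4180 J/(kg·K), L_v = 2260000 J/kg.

T_f ≈ 17.2 °C

Sum of m c ΔT and latent-heat terms is zero:
steam→water at 100 °C releases m L_v = 0.00541×2260000 = 12227; condensed water 100 °C→T: 22.61(T − 100); water warms: 1.32×4180×(T − 14.6) = 5517.6(T − 14.6)
5540.2 T = 12227 + 2261.4 + 80557 = 95045
T ≈ 17.16 °C — below 100 °C, confirming all the steam condensed.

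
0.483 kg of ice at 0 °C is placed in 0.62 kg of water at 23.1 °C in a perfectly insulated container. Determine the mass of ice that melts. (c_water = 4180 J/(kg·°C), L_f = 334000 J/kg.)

m_melted ≈ 0.179 kg

Cooling the water to 0 °C releases 0.62·4180·23.1 = 59866 J.
Fully melting the ice requires m_ice L_f = 0.483·334000 = 161322 J.
Since 59866 < 161322 J, not all the ice melts; equilibrium is at 0 °C.
Mass melted = 59866/334000 ≈ 0.1792 kg.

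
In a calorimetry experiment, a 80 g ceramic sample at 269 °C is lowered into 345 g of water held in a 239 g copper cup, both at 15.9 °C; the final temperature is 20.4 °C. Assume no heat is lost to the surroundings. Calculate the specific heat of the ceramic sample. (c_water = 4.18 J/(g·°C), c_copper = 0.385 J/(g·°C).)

c ≈ 0.347 J/(g·°C)

Net heat exchanged in the isolated system is zero:
80×c×(20.4 − 269) + 345×4.18×(20.4 − 15.9) + 239×0.385×(20.4 − 15.9) = 0
-19888 c = -6903.5
c = -6903.5/-19888 ≈ 0.3471 J/(g·°C)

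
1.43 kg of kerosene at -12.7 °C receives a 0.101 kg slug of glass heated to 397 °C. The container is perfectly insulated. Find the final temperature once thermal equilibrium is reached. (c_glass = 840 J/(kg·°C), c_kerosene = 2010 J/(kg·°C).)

Taking heat into each body as positive, Σ m c ΔT = 0:
0.101×840×(T − 397) + 1.43×2010×(T − (-12.7)) = 0
84.84(T − 397) + 2874.3(T − (-12.7)) = 0
(84.84 + 2874.3) T = 84.84×397 + 2874.3×(-12.7)
T = -2822.1/2959.1 ≈ -0.95 °C

T_f ≈ -1.0 °C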